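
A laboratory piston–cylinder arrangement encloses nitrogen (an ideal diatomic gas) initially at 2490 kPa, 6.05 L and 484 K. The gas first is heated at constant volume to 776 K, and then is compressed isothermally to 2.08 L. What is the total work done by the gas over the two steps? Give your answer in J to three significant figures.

W_total ≈ -25800 J

Step 1 (isochoric): W = 0 (constant volume).
After step 1: P = 3992 kPa (V unchanged).
Step 2 (isothermal): W = P₁V₁ ln(V₂/V₁) = (24153) ln(2.08/6.05) = -25788 J.
W_total = 0 − 25788 = -25788 J.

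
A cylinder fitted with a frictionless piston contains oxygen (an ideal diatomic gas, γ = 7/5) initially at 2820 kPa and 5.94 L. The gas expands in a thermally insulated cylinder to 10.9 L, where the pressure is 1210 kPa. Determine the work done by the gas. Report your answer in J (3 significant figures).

W ≈ 8900 J

Adiabatic: W = (P₁V₁ − P₂V₂)/(γ − 1) with γ = 7/5.
P₁V₁ = 16751 J, P₂V₂ = 13189 J.
W = (16751 − 13189) / 0.4 = 8905 J.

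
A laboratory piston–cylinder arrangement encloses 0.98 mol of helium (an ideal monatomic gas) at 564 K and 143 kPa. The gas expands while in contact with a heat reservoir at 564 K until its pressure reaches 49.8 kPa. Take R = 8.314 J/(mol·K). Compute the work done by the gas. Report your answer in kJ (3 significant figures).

Isothermal process: W = nRT ln(V₂/V₁) = nRT ln(P₁/P₂).
W = (0.98)(8.314)(564) × ln(143/49.8)
  = 4595 × ln(2.871) = 4595 × 1.055
W_by_gas = 4847 J.

W ≈ 4.85 kJ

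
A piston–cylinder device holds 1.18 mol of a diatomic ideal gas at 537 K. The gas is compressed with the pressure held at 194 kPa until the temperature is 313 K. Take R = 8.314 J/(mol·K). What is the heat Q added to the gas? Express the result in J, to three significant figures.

Isobaric: W = nRΔT = (1.18)(8.314)(-224) = -2198 J.
ΔU = nCᵥΔT with Cᵥ = 5R/2: ΔU = (1.18)(20.79)(-224) = -5494 J.
Q = ΔU + W = -5494 − 2198 = -7691 J.

Q ≈ -7690 J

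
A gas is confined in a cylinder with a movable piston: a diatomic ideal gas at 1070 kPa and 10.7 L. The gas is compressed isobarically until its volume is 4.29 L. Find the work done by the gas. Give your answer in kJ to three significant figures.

W ≈ -6.86 kJ

Isobaric: W = P ΔV.
W = (1070 kPa)(4.29 − 10.7 L) = (1070)(-6.41) = -6859 J.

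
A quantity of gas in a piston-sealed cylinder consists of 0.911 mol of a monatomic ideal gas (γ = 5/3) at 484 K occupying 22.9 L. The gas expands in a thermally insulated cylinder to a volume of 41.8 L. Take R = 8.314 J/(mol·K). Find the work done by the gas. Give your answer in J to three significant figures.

W ≈ 1820 J

Adiabatic: TV^(γ−1) = const with γ = 5/3.
T₂ = T₁ (V₁/V₂)^(γ−1) = 484 × (22.9/41.8)^0.667 = 484 × 0.6695 = 324.1 K.
W_by = nCᵥ(T₁ − T₂) = (0.911)(12.47)(484 − 324.1) = 1817 J.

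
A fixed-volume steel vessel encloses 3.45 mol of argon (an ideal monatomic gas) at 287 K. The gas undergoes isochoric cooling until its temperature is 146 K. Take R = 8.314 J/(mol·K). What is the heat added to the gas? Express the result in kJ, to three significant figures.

Q ≈ -6.07 kJ

Constant volume ⇒ W = 0, so Q = ΔU = nCᵥΔT with Cᵥ = 3R/2 = 12.47 J/(mol·K).
ΔU = (3.45)(12.47)(146 − 287) = -6067 J.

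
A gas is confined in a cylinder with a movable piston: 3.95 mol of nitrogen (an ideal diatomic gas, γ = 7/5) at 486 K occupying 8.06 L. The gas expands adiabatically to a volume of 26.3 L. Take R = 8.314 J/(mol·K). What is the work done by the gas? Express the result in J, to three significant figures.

W ≈ 15000 J

Adiabatic: TV^(γ−1) = const with γ = 7/5.
T₂ = T₁ (V₁/V₂)^(γ−1) = 486 × (8.06/26.3)^0.4 = 486 × 0.6231 = 302.8 K.
W_by = nCᵥ(T₁ − T₂) = (3.95)(20.79)(486 − 302.8) = 15039 J.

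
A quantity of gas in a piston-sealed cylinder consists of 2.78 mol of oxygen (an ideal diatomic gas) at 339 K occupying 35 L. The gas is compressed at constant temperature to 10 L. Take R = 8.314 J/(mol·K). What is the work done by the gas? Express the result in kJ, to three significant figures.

Isothermal: W = nRT ln(V₂/V₁).
W = (2.78)(8.314)(339) × ln(10/35)
  = 7835 × -1.253
W_by_gas = -9816 J.

W ≈ -9.82 kJ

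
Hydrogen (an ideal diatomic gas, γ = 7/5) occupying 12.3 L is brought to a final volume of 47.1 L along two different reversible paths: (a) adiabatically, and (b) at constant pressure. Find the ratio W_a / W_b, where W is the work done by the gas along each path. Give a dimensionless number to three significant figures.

W_a / W_b ≈ 0.367

Path (a) adiabatic: W = P₁V₁(1 − (V₁/V₂)^(γ−1))/(γ−1) → W_a/(P₁V₁) = 1.039.
Path (b) isobaric: W = P₁(V₂ − V₁) → W_b/(P₁V₁) = 2.829.
W_a / W_b = 1.039 / 2.829 = 0.3672.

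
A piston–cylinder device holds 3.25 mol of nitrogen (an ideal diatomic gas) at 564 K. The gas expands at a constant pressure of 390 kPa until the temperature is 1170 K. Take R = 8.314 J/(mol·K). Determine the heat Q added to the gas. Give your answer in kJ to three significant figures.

Q ≈ 57.3 kJ

Isobaric: W = nRΔT = (3.25)(8.314)(606) = 16374 J.
ΔU = nCᵥΔT with Cᵥ = 5R/2: ΔU = (3.25)(20.79)(606) = 40936 J.
Q = ΔU + W = 40936 + 16374 = 57310 J.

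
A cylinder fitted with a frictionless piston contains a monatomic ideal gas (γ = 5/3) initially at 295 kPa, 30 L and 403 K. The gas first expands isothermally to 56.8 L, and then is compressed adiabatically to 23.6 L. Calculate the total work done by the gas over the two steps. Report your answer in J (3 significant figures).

W_total ≈ -4920 J

Step 1 (isothermal): W = P₁V₁ ln(V₂/V₁) = (8850) ln(56.8/30) = 5649 J.
After step 1: P = 155.8 kPa, V = 56.8 L, T = 403 K.
Step 2 (adiabatic): W = (P₁V₁ − P₂V₂)/(γ−1) = (8850 − 15894)/0.667 = -10566 J.
W_total = 5649 − 10566 = -4917 J.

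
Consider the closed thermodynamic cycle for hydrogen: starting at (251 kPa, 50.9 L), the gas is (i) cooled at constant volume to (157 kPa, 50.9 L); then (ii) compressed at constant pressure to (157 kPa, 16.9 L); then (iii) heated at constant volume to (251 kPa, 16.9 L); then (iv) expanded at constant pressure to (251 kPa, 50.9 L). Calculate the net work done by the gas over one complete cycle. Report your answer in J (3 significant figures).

W_net ≈ 3200 J

Constant-volume legs do no work.
W(ii) = (157)(16.9 − 50.9) = -5338 J; W(iv) = (251)(50.9 − 16.9) = 8534 J.
W_net = -5338 + 8534 = 3196 J (the clockwise enclosed area).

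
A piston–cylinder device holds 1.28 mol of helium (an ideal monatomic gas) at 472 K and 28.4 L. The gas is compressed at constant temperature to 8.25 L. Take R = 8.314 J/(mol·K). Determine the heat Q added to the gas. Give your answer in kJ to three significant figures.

Isothermal ⇒ ΔU = 0, so Q = W = nRT ln(V₂/V₁).
Q = (1.28)(8.314)(472) ln(8.25/28.4) = 5023 × -1.236 = -6209 J.

Q ≈ -6.21 kJ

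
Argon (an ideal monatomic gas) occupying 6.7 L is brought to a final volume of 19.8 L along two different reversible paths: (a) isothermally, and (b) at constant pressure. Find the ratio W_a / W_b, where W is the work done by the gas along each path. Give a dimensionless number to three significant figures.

W_a / W_b ≈ 0.554

Path (a) isothermal: W = P₁V₁ ln(V₂/V₁) → W_a/(P₁V₁) = 1.084.
Path (b) isobaric: W = P₁(V₂ − V₁) → W_b/(P₁V₁) = 1.955.
W_a / W_b = 1.084 / 1.955 = 0.5542.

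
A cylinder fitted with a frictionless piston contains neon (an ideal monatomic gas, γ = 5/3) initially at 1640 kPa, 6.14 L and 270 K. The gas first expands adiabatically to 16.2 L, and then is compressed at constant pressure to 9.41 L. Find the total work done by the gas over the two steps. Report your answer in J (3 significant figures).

Step 1 (adiabatic): W = (P₁V₁ − P₂V₂)/(γ−1) = (10070 − 5274)/0.667 = 7194 J.
After step 1: P = 325.5 kPa, V = 16.2 L, T = 141.4 K.
Step 2 (isobaric): W = PΔV = (325.5 kPa)(9.41 − 16.2 L) = -2210 J.
W_total = 7194 − 2210 = 4983 J.

W_total ≈ 4980 J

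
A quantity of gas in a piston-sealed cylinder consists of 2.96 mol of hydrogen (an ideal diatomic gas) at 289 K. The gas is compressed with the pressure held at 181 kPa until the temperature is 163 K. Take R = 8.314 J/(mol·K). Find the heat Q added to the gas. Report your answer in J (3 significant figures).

Isobaric: W = nRΔT = (2.96)(8.314)(-126) = -3101 J.
ΔU = nCᵥΔT with Cᵥ = 5R/2: ΔU = (2.96)(20.79)(-126) = -7752 J.
Q = ΔU + W = -7752 − 3101 = -10853 J.

Q ≈ -10900 J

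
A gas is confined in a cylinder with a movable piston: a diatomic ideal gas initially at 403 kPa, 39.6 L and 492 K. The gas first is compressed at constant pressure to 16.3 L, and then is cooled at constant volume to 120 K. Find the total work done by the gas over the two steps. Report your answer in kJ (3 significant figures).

W_total ≈ -9.39 kJ

Step 1 (isobaric): W = PΔV = (403 kPa)(16.3 − 39.6 L) = -9390 J.
Step 2 (isochoric): W = 0 (constant volume).
W_total = -9390 + 0 = -9390 J.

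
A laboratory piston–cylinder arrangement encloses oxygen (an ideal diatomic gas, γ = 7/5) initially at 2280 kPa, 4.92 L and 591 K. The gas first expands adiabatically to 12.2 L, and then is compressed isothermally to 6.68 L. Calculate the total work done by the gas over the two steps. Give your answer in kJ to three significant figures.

W_total ≈ 3.84 kJ

Step 1 (adiabatic): W = (P₁V₁ − P₂V₂)/(γ−1) = (11218 − 7801)/0.4 = 8542 J.
After step 1: P = 639.4 kPa, V = 12.2 L, T = 411 K.
Step 2 (isothermal): W = P₁V₁ ln(V₂/V₁) = (7801) ln(6.68/12.2) = -4699 J.
W_total = 8542 − 4699 = 3843 J.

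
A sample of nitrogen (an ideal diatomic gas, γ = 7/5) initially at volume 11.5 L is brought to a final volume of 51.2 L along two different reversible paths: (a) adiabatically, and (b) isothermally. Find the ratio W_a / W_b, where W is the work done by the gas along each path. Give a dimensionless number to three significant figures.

W_a / W_b ≈ 0.753

Path (a) adiabatic: W = P₁V₁(1 − (V₁/V₂)^(γ−1))/(γ−1) → W_a/(P₁V₁) = 1.124.
Path (b) isothermal: W = P₁V₁ ln(V₂/V₁) → W_b/(P₁V₁) = 1.493.
W_a / W_b = 1.124 / 1.493 = 0.7529.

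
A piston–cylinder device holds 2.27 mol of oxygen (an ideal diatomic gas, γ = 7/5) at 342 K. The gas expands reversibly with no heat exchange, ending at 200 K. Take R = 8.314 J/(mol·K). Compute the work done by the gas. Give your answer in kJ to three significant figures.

Adiabatic ⇒ Q = 0, so W_by = −ΔU = nCᵥ(T₁ − T₂).
Cᵥ = 5R/2 = 20.79 J/(mol·K).
W = (2.27)(20.79)(342 − 200) = 6700 J.

W ≈ 6.70 kJ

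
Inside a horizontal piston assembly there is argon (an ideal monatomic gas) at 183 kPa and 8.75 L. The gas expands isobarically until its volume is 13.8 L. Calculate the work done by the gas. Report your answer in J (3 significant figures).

Isobaric: W = P ΔV.
W = (183 kPa)(13.8 − 8.75 L) = (183)(5.05) = 924.2 J.

W ≈ 924 J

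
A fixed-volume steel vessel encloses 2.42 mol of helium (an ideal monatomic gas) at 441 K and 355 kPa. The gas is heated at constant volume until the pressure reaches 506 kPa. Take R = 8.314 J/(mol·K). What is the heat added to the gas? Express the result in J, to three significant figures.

Q ≈ 5660 J

Constant volume ⇒ W = 0, so Q = ΔU = nCᵥΔT with Cᵥ = 3R/2 = 12.47 J/(mol·K).
At constant V, T₂/T₁ = P₂/P₁ ⇒ ΔT = T₁(P₂/P₁ − 1) = 441·(506/355 − 1) = 187.6 K.
ΔU = (2.42)(12.47)(187.6) = 5661 J.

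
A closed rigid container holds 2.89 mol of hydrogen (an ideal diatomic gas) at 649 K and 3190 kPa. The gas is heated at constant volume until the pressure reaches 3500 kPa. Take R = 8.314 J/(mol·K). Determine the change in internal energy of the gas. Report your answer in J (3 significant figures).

ΔU ≈ 3790 J

Constant volume ⇒ W = 0, so Q = ΔU = nCᵥΔT with Cᵥ = 5R/2 = 20.79 J/(mol·K).
At constant V, T₂/T₁ = P₂/P₁ ⇒ ΔT = T₁(P₂/P₁ − 1) = 649·(3500/3190 − 1) = 63.07 K.
ΔU = (2.89)(20.79)(63.07) = 3788 J.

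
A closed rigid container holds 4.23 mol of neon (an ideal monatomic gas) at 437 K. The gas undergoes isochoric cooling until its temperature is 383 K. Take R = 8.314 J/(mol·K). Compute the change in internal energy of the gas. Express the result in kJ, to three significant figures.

ΔU ≈ -2.85 kJ

Constant volume ⇒ W = 0, so Q = ΔU = nCᵥΔT with Cᵥ = 3R/2 = 12.47 J/(mol·K).
ΔU = (4.23)(12.47)(383 − 437) = -2849 J.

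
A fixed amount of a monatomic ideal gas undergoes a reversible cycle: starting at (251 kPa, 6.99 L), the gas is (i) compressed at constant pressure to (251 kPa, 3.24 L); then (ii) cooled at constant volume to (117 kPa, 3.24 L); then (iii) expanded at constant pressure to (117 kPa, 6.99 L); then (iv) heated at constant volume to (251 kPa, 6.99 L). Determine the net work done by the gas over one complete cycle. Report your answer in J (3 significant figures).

W_net ≈ -502 J

Constant-volume legs do no work.
W(i) = (251)(3.24 − 6.99) = -941.2 J; W(iii) = (117)(6.99 − 3.24) = 438.8 J.
W_net = -941.2 + 438.8 = -502.5 J (the counter-clockwise enclosed area).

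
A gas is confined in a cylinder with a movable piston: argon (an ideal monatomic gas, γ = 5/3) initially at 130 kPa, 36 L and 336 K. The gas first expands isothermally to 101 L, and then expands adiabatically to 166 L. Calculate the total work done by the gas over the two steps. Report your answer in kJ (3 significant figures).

Step 1 (isothermal): W = P₁V₁ ln(V₂/V₁) = (4680) ln(101/36) = 4828 J.
After step 1: P = 46.34 kPa, V = 101 L, T = 336 K.
Step 2 (adiabatic): W = (P₁V₁ − P₂V₂)/(γ−1) = (4680 − 3360)/0.667 = 1979 J.
W_total = 4828 + 1979 = 6807 J.

W_total ≈ 6.81 kJ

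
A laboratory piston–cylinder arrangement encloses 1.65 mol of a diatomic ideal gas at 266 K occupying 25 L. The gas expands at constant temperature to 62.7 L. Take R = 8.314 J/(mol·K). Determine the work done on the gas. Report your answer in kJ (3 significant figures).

W ≈ -3.36 kJ

Isothermal: W = nRT ln(V₂/V₁).
W = (1.65)(8.314)(266) × ln(62.7/25)
  = 3649 × 0.9195
W_by_gas = 3355 J; work on gas = −W_by = -3355 J.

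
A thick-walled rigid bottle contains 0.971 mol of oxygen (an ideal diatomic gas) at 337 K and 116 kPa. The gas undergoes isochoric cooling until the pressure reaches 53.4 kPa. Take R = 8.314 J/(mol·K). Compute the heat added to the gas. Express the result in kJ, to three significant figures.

Constant volume ⇒ W = 0, so Q = ΔU = nCᵥΔT with Cᵥ = 5R/2 = 20.79 J/(mol·K).
At constant V, T₂/T₁ = P₂/P₁ ⇒ ΔT = T₁(P₂/P₁ − 1) = 337·(53.4/116 − 1) = -181.9 K.
ΔU = (0.971)(20.79)(-181.9) = -3670 J.

Q ≈ -3.67 kJ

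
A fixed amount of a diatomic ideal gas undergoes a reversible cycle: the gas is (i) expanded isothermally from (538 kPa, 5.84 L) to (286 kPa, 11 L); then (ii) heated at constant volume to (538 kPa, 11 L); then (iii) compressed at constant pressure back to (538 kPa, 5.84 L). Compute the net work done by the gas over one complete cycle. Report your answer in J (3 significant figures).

W_net ≈ -787 J

Leg (i): W = PᵢVᵢ ln(V_f/Vᵢ) = (3142) ln(11/5.84) = 1989 J.
Leg (ii): W = 0.
Leg (iii): W = PΔV = (538)(5.84 − 11) = -2776 J.
W_net = 1989 − 2776 = -786.7 J.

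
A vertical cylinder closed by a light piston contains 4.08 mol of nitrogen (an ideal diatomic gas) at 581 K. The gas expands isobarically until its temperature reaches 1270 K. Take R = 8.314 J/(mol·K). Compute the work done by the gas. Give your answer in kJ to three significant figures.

W ≈ 23.4 kJ

Isobaric: W = P ΔV = nR ΔT.
W = (4.08)(8.314)(1270 − 581) = 23372 J.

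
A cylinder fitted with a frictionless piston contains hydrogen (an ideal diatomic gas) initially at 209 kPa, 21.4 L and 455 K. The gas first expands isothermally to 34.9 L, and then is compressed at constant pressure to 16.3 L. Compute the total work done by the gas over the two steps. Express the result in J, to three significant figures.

W_total ≈ -196 J

Step 1 (isothermal): W = P₁V₁ ln(V₂/V₁) = (4473) ln(34.9/21.4) = 2188 J.
After step 1: P = 128.2 kPa, V = 34.9 L, T = 455 K.
Step 2 (isobaric): W = PΔV = (128.2 kPa)(16.3 − 34.9 L) = -2384 J.
W_total = 2188 − 2384 = -196.1 J.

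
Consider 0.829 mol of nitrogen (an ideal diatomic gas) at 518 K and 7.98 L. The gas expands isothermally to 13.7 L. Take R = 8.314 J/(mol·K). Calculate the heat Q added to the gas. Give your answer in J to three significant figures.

Q ≈ 1930 J

Isothermal ⇒ ΔU = 0, so Q = W = nRT ln(V₂/V₁).
Q = (0.829)(8.314)(518) ln(13.7/7.98) = 3570 × 0.5405 = 1930 J.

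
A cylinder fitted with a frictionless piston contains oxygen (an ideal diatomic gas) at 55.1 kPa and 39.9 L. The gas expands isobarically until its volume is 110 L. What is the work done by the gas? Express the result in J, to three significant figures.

Isobaric: W = P ΔV.
W = (55.1 kPa)(110 − 39.9 L) = (55.1)(70.1) = 3863 J.

W ≈ 3860 J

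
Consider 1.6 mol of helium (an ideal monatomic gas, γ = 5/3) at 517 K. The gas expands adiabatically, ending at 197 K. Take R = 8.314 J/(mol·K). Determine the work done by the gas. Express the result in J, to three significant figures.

Adiabatic ⇒ Q = 0, so W_by = −ΔU = nCᵥ(T₁ − T₂).
Cᵥ = 3R/2 = 12.47 J/(mol·K).
W = (1.6)(12.47)(517 − 197) = 6385 J.

W ≈ 6390 J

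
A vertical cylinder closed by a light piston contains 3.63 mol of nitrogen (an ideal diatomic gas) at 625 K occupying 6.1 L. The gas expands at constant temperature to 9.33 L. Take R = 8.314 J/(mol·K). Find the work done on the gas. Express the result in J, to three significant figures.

W ≈ -8020 J

Isothermal: W = nRT ln(V₂/V₁).
W = (3.63)(8.314)(625) × ln(9.33/6.1)
  = 18862 × 0.4249
W_by_gas = 8016 J; work on gas = −W_by = -8016 J.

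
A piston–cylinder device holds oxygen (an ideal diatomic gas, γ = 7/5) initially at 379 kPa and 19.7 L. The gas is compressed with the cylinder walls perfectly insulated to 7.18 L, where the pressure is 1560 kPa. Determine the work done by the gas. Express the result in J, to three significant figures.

W ≈ -9340 J

Adiabatic: W = (P₁V₁ − P₂V₂)/(γ − 1) with γ = 7/5.
P₁V₁ = 7466 J, P₂V₂ = 11201 J.
W = (7466 − 11201) / 0.4 = -9336 J.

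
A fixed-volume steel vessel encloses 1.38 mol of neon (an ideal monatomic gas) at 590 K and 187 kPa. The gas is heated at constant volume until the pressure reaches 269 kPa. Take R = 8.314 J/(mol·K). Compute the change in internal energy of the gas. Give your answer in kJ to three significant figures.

ΔU ≈ 4.45 kJ

Constant volume ⇒ W = 0, so Q = ΔU = nCᵥΔT with Cᵥ = 3R/2 = 12.47 J/(mol·K).
At constant V, T₂/T₁ = P₂/P₁ ⇒ ΔT = T₁(P₂/P₁ − 1) = 590·(269/187 − 1) = 258.7 K.
ΔU = (1.38)(12.47)(258.7) = 4453 J.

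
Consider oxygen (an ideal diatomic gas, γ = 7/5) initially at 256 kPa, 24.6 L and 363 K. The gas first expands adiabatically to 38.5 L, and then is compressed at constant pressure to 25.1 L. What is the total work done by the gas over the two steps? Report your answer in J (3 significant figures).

W_total ≈ 750 J

Step 1 (adiabatic): W = (P₁V₁ − P₂V₂)/(γ−1) = (6298 − 5265)/0.4 = 2583 J.
After step 1: P = 136.7 kPa, V = 38.5 L, T = 303.5 K.
Step 2 (isobaric): W = PΔV = (136.7 kPa)(25.1 − 38.5 L) = -1832 J.
W_total = 2583 − 1832 = 750.2 J.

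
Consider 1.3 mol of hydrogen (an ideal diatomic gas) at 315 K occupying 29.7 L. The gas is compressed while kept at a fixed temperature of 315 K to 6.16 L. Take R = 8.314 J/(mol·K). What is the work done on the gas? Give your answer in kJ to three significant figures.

Isothermal: W = nRT ln(V₂/V₁).
W = (1.3)(8.314)(315) × ln(6.16/29.7)
  = 3405 × -1.573
W_by_gas = -5356 J; work on gas = −W_by = 5356 J.

W ≈ 5.36 kJ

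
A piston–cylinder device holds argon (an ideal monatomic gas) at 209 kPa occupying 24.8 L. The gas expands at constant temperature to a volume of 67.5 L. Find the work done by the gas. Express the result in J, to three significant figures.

Isothermal: W = nRT ln(V₂/V₁) = P₁V₁ ln(V₂/V₁).
P₁V₁ = (209 kPa)(24.8 L) = 5183 J.
W = 5183 × ln(67.5/24.8) = 5183 × 1.001
W_by_gas = 5190 J.

W ≈ 5190 J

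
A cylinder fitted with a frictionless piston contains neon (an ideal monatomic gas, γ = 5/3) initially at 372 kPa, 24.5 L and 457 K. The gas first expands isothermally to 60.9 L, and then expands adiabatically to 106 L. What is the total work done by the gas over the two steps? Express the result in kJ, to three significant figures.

W_total ≈ 12.5 kJ

Step 1 (isothermal): W = P₁V₁ ln(V₂/V₁) = (9114) ln(60.9/24.5) = 8299 J.
After step 1: P = 149.7 kPa, V = 60.9 L, T = 457 K.
Step 2 (adiabatic): W = (P₁V₁ − P₂V₂)/(γ−1) = (9114 − 6299)/0.667 = 4223 J.
W_total = 8299 + 4223 = 12522 J.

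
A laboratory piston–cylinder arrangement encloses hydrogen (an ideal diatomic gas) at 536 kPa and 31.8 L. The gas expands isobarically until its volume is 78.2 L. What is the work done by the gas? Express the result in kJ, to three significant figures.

W ≈ 24.9 kJ

Isobaric: W = P ΔV.
W = (536 kPa)(78.2 − 31.8 L) = (536)(46.4) = 24870 J.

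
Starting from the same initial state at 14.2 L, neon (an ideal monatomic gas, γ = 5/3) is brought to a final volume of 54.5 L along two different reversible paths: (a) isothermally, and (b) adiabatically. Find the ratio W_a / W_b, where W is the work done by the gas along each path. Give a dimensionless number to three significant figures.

W_a / W_b ≈ 1.51

Path (a) isothermal: W = P₁V₁ ln(V₂/V₁) → W_a/(P₁V₁) = 1.345.
Path (b) adiabatic: W = P₁V₁(1 − (V₁/V₂)^(γ−1))/(γ−1) → W_b/(P₁V₁) = 0.8881.
W_a / W_b = 1.345 / 0.8881 = 1.514.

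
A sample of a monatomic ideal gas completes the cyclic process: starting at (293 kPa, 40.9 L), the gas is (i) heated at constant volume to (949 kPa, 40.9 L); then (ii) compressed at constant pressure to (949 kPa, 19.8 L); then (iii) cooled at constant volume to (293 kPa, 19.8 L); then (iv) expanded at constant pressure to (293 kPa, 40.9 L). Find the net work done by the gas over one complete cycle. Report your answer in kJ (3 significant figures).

Constant-volume legs do no work.
W(ii) = (949)(19.8 − 40.9) = -20024 J; W(iv) = (293)(40.9 − 19.8) = 6182 J.
W_net = -20024 + 6182 = -13842 J (the counter-clockwise enclosed area).

W_net ≈ -13.8 kJ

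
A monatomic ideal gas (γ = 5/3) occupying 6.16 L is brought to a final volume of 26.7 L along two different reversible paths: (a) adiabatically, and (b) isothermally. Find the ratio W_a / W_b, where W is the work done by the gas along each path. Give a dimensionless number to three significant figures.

Path (a) adiabatic: W = P₁V₁(1 − (V₁/V₂)^(γ−1))/(γ−1) → W_a/(P₁V₁) = 0.9358.
Path (b) isothermal: W = P₁V₁ ln(V₂/V₁) → W_b/(P₁V₁) = 1.467.
W_a / W_b = 0.9358 / 1.467 = 0.638.

W_a / W_b ≈ 0.638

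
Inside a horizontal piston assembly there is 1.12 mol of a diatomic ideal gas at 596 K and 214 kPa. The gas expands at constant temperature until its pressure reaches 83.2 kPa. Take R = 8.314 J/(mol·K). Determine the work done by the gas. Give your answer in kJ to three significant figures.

W ≈ 5.24 kJ

Isothermal process: W = nRT ln(V₂/V₁) = nRT ln(P₁/P₂).
W = (1.12)(8.314)(596) × ln(214/83.2)
  = 5550 × ln(2.572) = 5550 × 0.9447
W_by_gas = 5243 J.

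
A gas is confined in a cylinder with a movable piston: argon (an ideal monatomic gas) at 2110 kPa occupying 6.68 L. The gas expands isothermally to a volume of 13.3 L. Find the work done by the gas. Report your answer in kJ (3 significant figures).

Isothermal: W = nRT ln(V₂/V₁) = P₁V₁ ln(V₂/V₁).
P₁V₁ = (2110 kPa)(6.68 L) = 14095 J.
W = 14095 × ln(13.3/6.68) = 14095 × 0.6886
W_by_gas = 9706 J.

W ≈ 9.71 kJ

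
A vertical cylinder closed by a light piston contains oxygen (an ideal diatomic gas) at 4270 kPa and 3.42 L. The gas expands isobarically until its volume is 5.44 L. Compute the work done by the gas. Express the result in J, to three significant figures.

Isobaric: W = P ΔV.
W = (4270 kPa)(5.44 − 3.42 L) = (4270)(2.02) = 8625 J.

W ≈ 8630 J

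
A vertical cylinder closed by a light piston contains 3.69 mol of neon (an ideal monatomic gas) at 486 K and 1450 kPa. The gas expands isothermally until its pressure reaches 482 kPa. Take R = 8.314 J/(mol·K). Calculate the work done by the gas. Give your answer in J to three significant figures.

W ≈ 16400 J

Isothermal process: W = nRT ln(V₂/V₁) = nRT ln(P₁/P₂).
W = (3.69)(8.314)(486) × ln(1450/482)
  = 14910 × ln(3.008) = 14910 × 1.101
W_by_gas = 16421 J.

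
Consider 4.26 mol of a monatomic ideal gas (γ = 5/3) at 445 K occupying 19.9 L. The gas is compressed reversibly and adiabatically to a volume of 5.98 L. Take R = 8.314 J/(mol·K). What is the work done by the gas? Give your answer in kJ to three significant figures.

Adiabatic: TV^(γ−1) = const with γ = 5/3.
T₂ = T₁ (V₁/V₂)^(γ−1) = 445 × (19.9/5.98)^0.667 = 445 × 2.229 = 991.9 K.
W_by = nCᵥ(T₁ − T₂) = (4.26)(12.47)(445 − 991.9) = -29054 J.

W ≈ -29.1 kJ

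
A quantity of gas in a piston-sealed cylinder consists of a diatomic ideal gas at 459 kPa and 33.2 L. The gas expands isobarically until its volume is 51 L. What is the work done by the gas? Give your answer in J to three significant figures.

W ≈ 8170 J

Isobaric: W = P ΔV.
W = (459 kPa)(51 − 33.2 L) = (459)(17.8) = 8170 J.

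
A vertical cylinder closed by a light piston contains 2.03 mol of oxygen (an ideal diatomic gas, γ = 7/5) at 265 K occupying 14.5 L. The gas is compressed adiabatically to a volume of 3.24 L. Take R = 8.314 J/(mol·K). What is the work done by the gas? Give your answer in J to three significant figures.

Adiabatic: TV^(γ−1) = const with γ = 7/5.
T₂ = T₁ (V₁/V₂)^(γ−1) = 265 × (14.5/3.24)^0.4 = 265 × 1.821 = 482.6 K.
W_by = nCᵥ(T₁ − T₂) = (2.03)(20.79)(265 − 482.6) = -9181 J.

W ≈ -9180 J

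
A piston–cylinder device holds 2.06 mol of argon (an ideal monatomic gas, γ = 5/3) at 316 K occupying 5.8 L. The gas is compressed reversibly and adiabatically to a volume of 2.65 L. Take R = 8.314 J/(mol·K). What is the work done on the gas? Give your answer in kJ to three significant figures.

W ≈ 5.57 kJ

Adiabatic: TV^(γ−1) = const with γ = 5/3.
T₂ = T₁ (V₁/V₂)^(γ−1) = 316 × (5.8/2.65)^0.667 = 316 × 1.686 = 532.7 K.
W_by = nCᵥ(T₁ − T₂) = (2.06)(12.47)(316 − 532.7) = -5567 J.
Work on gas = −W_by = 5567 J.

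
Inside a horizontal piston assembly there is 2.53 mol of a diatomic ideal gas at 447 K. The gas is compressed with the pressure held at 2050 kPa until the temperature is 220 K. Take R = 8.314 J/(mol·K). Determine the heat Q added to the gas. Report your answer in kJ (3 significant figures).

Isobaric: W = nRΔT = (2.53)(8.314)(-227) = -4775 J.
ΔU = nCᵥΔT with Cᵥ = 5R/2: ΔU = (2.53)(20.79)(-227) = -11937 J.
Q = ΔU + W = -11937 − 4775 = -16712 J.

Q ≈ -16.7 kJ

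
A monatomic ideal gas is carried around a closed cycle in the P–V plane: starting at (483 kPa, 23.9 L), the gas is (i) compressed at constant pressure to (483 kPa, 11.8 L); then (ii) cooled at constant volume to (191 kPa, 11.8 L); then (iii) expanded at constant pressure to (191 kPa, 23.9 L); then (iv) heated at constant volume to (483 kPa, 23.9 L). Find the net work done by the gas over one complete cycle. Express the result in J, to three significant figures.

W_net ≈ -3530 J

Constant-volume legs do no work.
W(i) = (483)(11.8 − 23.9) = -5844 J; W(iii) = (191)(23.9 − 11.8) = 2311 J.
W_net = -5844 + 2311 = -3533 J (the counter-clockwise enclosed area).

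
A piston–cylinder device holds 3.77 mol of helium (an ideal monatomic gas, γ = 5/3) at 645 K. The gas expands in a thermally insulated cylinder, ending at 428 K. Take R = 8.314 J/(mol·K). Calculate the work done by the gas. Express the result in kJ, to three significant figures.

W ≈ 10.2 kJ

Adiabatic ⇒ Q = 0, so W_by = −ΔU = nCᵥ(T₁ − T₂).
Cᵥ = 3R/2 = 12.47 J/(mol·K).
W = (3.77)(12.47)(645 − 428) = 10202 J.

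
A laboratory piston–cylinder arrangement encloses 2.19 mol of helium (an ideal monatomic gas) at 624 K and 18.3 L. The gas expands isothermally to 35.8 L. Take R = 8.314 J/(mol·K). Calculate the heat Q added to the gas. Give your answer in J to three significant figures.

Q ≈ 7620 J

Isothermal ⇒ ΔU = 0, so Q = W = nRT ln(V₂/V₁).
Q = (2.19)(8.314)(624) ln(35.8/18.3) = 11362 × 0.671 = 7624 J.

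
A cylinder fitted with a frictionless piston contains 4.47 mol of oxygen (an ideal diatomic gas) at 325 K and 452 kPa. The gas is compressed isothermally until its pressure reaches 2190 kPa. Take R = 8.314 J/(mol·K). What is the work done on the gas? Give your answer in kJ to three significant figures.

W ≈ 19.1 kJ

Isothermal process: W = nRT ln(V₂/V₁) = nRT ln(P₁/P₂).
W = (4.47)(8.314)(325) × ln(452/2190)
  = 12078 × ln(0.2064) = 12078 × -1.578
W_by_gas = -19059 J; work on gas = −W_by = 19059 J.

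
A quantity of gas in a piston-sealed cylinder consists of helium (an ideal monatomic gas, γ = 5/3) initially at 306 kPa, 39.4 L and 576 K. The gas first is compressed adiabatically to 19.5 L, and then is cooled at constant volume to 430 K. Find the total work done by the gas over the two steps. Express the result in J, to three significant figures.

Step 1 (adiabatic): W = (P₁V₁ − P₂V₂)/(γ−1) = (12056 − 19269)/0.667 = -10819 J.
Step 2 (isochoric): W = 0 (constant volume).
W_total = -10819 + 0 = -10819 J.

W_total ≈ -10800 J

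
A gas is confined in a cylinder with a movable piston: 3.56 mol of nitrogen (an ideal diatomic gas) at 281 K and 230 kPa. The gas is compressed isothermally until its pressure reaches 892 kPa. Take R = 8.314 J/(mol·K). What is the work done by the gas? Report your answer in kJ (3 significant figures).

W ≈ -11.3 kJ

Isothermal process: W = nRT ln(V₂/V₁) = nRT ln(P₁/P₂).
W = (3.56)(8.314)(281) × ln(230/892)
  = 8317 × ln(0.2578) = 8317 × -1.355
W_by_gas = -11273 J.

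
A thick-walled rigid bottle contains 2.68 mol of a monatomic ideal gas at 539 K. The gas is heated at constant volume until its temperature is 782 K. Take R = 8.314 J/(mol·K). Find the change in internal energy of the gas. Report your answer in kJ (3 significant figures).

Constant volume ⇒ W = 0, so Q = ΔU = nCᵥΔT with Cᵥ = 3R/2 = 12.47 J/(mol·K).
ΔU = (2.68)(12.47)(782 − 539) = 8122 J.

ΔU ≈ 8.12 kJ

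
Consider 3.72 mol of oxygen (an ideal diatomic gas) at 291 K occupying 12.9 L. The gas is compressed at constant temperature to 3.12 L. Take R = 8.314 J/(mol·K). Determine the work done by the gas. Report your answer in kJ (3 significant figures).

W ≈ -12.8 kJ

Isothermal: W = nRT ln(V₂/V₁).
W = (3.72)(8.314)(291) × ln(3.12/12.9)
  = 9000 × -1.419
W_by_gas = -12775 J.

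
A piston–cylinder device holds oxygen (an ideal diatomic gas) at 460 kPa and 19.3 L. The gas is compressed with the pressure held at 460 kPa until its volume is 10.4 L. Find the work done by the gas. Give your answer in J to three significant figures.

W ≈ -4090 J

Isobaric: W = P ΔV.
W = (460 kPa)(10.4 − 19.3 L) = (460)(-8.9) = -4094 J.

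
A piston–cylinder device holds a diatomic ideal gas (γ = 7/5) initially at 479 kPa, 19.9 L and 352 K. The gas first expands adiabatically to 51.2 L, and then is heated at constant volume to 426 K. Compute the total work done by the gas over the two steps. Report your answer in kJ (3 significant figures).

Step 1 (adiabatic): W = (P₁V₁ − P₂V₂)/(γ−1) = (9532 − 6532)/0.4 = 7501 J.
Step 2 (isochoric): W = 0 (constant volume).
W_total = 7501 + 0 = 7501 J.

W_total ≈ 7.50 kJ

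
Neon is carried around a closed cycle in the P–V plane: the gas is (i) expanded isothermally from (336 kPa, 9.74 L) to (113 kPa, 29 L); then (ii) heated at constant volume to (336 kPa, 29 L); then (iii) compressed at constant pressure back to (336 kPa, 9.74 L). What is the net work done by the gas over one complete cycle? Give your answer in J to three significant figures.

W_net ≈ -2900 J

Leg (i): W = PᵢVᵢ ln(V_f/Vᵢ) = (3273) ln(29/9.74) = 3571 J.
Leg (ii): W = 0.
Leg (iii): W = PΔV = (336)(9.74 − 29) = -6471 J.
W_net = 3571 − 6471 = -2901 J.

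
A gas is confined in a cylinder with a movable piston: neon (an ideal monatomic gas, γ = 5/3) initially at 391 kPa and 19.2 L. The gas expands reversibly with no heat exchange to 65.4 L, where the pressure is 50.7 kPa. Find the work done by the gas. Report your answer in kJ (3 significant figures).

W ≈ 6.29 kJ

Adiabatic: W = (P₁V₁ − P₂V₂)/(γ − 1) with γ = 5/3.
P₁V₁ = 7507 J, P₂V₂ = 3316 J.
W = (7507 − 3316) / 0.6667 = 6287 J.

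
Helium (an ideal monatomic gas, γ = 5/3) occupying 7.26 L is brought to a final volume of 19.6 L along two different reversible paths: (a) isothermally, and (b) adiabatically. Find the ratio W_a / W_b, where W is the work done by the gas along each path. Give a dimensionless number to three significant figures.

W_a / W_b ≈ 1.37

Path (a) isothermal: W = P₁V₁ ln(V₂/V₁) → W_a/(P₁V₁) = 0.9931.
Path (b) adiabatic: W = P₁V₁(1 − (V₁/V₂)^(γ−1))/(γ−1) → W_b/(P₁V₁) = 0.7263.
W_a / W_b = 0.9931 / 0.7263 = 1.367.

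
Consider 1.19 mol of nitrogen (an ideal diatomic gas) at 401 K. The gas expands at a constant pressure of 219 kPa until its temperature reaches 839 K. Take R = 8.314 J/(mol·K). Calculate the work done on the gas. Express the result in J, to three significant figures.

W ≈ -4330 J

Isobaric: W = P ΔV = nR ΔT.
W = (1.19)(8.314)(839 − 401) = 4333 J.
Work on gas = −W_by = -4333 J.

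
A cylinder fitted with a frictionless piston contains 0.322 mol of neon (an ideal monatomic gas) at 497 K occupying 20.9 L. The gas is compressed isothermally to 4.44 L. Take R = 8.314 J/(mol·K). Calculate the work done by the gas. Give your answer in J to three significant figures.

W ≈ -2060 J

Isothermal: W = nRT ln(V₂/V₁).
W = (0.322)(8.314)(497) × ln(4.44/20.9)
  = 1331 × -1.549
W_by_gas = -2061 J.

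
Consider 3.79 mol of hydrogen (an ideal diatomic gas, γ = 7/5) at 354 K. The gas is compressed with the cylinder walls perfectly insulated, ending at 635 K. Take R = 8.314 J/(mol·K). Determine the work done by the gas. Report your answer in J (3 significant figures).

Adiabatic ⇒ Q = 0, so W_by = −ΔU = nCᵥ(T₁ − T₂).
Cᵥ = 5R/2 = 20.79 J/(mol·K).
W = (3.79)(20.79)(354 − 635) = -22136 J.

W ≈ -22100 J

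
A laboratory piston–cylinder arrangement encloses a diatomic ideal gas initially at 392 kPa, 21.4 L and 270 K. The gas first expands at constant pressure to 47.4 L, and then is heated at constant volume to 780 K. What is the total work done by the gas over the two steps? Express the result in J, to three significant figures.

W_total ≈ 10200 J

Step 1 (isobaric): W = PΔV = (392 kPa)(47.4 − 21.4 L) = 10192 J.
Step 2 (isochoric): W = 0 (constant volume).
W_total = 10192 + 0 = 10192 J.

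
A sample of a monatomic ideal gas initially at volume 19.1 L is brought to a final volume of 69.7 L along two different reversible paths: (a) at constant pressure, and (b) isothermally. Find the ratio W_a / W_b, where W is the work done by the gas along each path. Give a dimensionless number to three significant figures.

Path (a) isobaric: W = P₁(V₂ − V₁) → W_a/(P₁V₁) = 2.649.
Path (b) isothermal: W = P₁V₁ ln(V₂/V₁) → W_b/(P₁V₁) = 1.295.
W_a / W_b = 2.649 / 1.295 = 2.046.

W_a / W_b ≈ 2.05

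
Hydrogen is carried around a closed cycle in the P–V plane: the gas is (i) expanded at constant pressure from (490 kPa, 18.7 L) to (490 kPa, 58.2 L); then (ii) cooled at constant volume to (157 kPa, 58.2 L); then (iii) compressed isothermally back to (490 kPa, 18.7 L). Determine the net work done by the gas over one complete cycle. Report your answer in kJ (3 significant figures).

Leg (i): W = PΔV = (490)(58.2 − 18.7) = 19355 J.
Leg (ii): W = 0.
Leg (iii): W = PᵢVᵢ ln(V_f/Vᵢ) = (9137) ln(18.7/58.2) = -10374 J.
W_net = 19355 − 10374 = 8981 J.

W_net ≈ 8.98 kJ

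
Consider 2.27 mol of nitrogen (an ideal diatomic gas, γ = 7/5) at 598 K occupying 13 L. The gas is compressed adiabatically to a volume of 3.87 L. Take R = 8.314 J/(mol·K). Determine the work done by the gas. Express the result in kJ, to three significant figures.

Adiabatic: TV^(γ−1) = const with γ = 7/5.
T₂ = T₁ (V₁/V₂)^(γ−1) = 598 × (13/3.87)^0.4 = 598 × 1.624 = 970.9 K.
W_by = nCᵥ(T₁ − T₂) = (2.27)(20.79)(598 − 970.9) = -17596 J.

W ≈ -17.6 kJ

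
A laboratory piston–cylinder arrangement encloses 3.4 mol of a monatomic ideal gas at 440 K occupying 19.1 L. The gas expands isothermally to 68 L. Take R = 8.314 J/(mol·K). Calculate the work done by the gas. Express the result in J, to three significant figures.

W ≈ 15800 J

Isothermal: W = nRT ln(V₂/V₁).
W = (3.4)(8.314)(440) × ln(68/19.1)
  = 12438 × 1.27
W_by_gas = 15794 J.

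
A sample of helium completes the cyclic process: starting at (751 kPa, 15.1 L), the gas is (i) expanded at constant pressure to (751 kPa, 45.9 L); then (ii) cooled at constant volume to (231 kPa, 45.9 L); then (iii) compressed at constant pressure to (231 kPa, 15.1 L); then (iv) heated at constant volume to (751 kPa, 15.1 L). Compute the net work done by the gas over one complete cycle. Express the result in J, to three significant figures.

Constant-volume legs do no work.
W(i) = (751)(45.9 − 15.1) = 23131 J; W(iii) = (231)(15.1 − 45.9) = -7115 J.
W_net = 23131 − 7115 = 16016 J (the clockwise enclosed area).

W_net ≈ 16000 J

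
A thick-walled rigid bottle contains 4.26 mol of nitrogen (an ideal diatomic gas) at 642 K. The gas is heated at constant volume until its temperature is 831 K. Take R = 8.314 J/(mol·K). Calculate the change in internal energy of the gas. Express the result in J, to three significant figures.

Constant volume ⇒ W = 0, so Q = ΔU = nCᵥΔT with Cᵥ = 5R/2 = 20.79 J/(mol·K).
ΔU = (4.26)(20.79)(831 − 642) = 16735 J.

ΔU ≈ 16700 J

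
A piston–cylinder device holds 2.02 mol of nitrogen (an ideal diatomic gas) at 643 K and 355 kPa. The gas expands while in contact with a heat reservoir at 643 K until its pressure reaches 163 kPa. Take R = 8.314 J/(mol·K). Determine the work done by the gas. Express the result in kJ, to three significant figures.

Isothermal process: W = nRT ln(V₂/V₁) = nRT ln(P₁/P₂).
W = (2.02)(8.314)(643) × ln(355/163)
  = 10799 × ln(2.178) = 10799 × 0.7784
W_by_gas = 8405 J.

W ≈ 8.41 kJ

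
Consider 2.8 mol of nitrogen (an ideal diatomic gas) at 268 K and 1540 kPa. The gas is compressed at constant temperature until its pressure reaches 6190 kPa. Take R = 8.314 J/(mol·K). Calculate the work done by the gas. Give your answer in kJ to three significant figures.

Isothermal process: W = nRT ln(V₂/V₁) = nRT ln(P₁/P₂).
W = (2.8)(8.314)(268) × ln(1540/6190)
  = 6239 × ln(0.2488) = 6239 × -1.391
W_by_gas = -8679 J.

W ≈ -8.68 kJ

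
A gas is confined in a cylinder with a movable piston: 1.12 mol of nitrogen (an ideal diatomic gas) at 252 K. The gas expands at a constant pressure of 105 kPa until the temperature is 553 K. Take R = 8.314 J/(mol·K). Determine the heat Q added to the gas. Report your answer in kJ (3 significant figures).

Q ≈ 9.81 kJ

Isobaric: W = nRΔT = (1.12)(8.314)(301) = 2803 J.
ΔU = nCᵥΔT with Cᵥ = 5R/2: ΔU = (1.12)(20.79)(301) = 7007 J.
Q = ΔU + W = 7007 + 2803 = 9810 J.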